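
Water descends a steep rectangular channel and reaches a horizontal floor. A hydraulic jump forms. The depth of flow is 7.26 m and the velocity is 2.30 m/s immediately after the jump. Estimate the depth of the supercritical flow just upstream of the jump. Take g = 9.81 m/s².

y₁ = 0.953 m

Fr₂ = V₂/√(g·y₂) = 2.30/√(9.81×7.26) = 0.273.
From the momentum equation (using Fr₂), y₁/y₂ = ½[√(1 + 8Fr₂²) − 1] = ½[√1.594 − 1] = 0.131.
y₁ = 0.131 × 7.26 = 0.953 m.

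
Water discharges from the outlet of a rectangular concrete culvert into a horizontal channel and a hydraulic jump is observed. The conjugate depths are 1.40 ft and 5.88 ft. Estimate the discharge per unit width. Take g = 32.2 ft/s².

For a rectangular channel the momentum equation gives q² = ½·g·y₁·y₂·(y₁ + y₂) = ½×32.2×1.40×5.88×7.28 = 965.
q = √965 = 31.1 ft²/s.

q = 31.1 ft²/s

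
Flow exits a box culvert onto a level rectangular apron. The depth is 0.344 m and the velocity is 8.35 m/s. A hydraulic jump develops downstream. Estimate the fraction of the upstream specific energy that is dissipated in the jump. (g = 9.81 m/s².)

ΔE/E₁ = 0.449 (44.9%)

Fr₁ = V₁/√(g·y₁) = 8.35/√(9.81×0.344) = 4.55.
Conjugate-depth relation: y₂/y₁ = ½[√(1 + 8Fr₁²) − 1] = ½[√166.3 − 1] = 5.95.
y₂ = 5.95 × 0.344 = 2.05 m.
E₁ = y₁ + V₁²/2g = 3.90 m. ΔE = (y₂ − y₁)³/(4y₁y₂) = 1.75 m. ΔE/E₁ = 1.75/3.90 = 0.449.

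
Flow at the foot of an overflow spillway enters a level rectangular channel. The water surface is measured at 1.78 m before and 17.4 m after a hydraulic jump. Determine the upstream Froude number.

For a rectangular channel the momentum equation gives q² = ½·g·y₁·y₂·(y₁ + y₂) = ½×9.81×1.78×17.4×19.2 = 2914.
q = √2914 = 54.0 m²/s.
V₁ = q/y₁ = 30.3 m/s; Fr₁ = V₁/√(g·y₁) = 7.26.

Fr₁ = 7.26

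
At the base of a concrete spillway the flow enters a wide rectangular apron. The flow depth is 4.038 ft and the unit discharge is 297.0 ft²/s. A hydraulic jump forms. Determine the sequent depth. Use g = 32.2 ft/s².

V₁ = q/y₁ = 297.0/4.038 = 73.55 ft/s. Fr₁ = V₁/√(g·y₁) = 73.55/√(32.2×4.038) = 6.450.
Bélanger equation: y₂/y₁ = ½[√(1 + 8Fr₁²) − 1] = ½[√333.85 − 1] = 8.636.
y₂ = 8.636 × 4.038 = 34.87 ft.

y₂ = 34.87 ft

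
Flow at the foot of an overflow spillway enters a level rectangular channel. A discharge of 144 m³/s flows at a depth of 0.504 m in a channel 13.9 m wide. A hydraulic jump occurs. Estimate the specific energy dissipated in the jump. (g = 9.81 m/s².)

q = Q/b = 144/13.9 = 10.4 m²/s; V₁ = q/y₁ = 20.6 m/s. Fr₁ = V₁/√(g·y₁) = 9.24.
From the momentum equation for a rectangular channel, y₂/y₁ = ½[√(1 + 8Fr₁²) − 1] = ½[√684.6 − 1] = 12.6.
y₂ = 12.6 × 0.504 = 6.34 m.
Head loss: ΔE = (y₂ − y₁)³/(4y₁y₂) = (6.34 − 0.504)³/(4×0.504×6.34) = 199/12.8 = 15.6 m.

ΔE = 15.6 m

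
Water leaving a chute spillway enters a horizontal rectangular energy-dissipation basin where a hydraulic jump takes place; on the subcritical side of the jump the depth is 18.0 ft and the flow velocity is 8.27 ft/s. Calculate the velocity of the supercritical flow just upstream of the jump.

V₁ = 42.0 ft/s

Fr₂ = V₂/√(g·y₂) = 8.27/√(32.2×18.0) = 0.344.
The Bélanger relation is symmetric: y₁/y₂ = ½[√(1 + 8Fr₂²) − 1] = ½[√1.944 − 1] = 0.197.
y₁ = 0.197 × 18.0 = 3.55 ft.
V₁ = q/y₁ = 149/3.55 = 42.0 ft/s.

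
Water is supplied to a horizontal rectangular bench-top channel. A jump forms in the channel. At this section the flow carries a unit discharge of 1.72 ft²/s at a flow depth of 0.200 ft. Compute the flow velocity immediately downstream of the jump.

V₂ = 1.99 ft/s

V₁ = q/y₁ = 1.72/0.200 = 8.60 ft/s. Fr₁ = V₁/√(g·y₁) = 8.60/√(32.2×0.200) = 3.39.
Conjugate-depth relation: y₂/y₁ = ½[√(1 + 8Fr₁²) − 1] = ½[√92.88 − 1] = 4.32.
y₂ = 4.32 × 0.200 = 0.864 ft.
V₂ = q/y₂ = 1.72/0.864 = 1.99 ft/s.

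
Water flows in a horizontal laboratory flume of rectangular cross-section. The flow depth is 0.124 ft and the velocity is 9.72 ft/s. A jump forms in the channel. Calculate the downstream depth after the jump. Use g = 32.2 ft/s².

Fr₁ = V₁/√(g·y₁) = 9.72/√(32.2×0.124) = 4.86.
From the momentum equation for a rectangular channel, y₂/y₁ = ½[√(1 + 8Fr₁²) − 1] = ½[√190.3 − 1] = 6.40.
y₂ = 6.40 × 0.124 = 0.793 ft.

y₂ = 0.793 ft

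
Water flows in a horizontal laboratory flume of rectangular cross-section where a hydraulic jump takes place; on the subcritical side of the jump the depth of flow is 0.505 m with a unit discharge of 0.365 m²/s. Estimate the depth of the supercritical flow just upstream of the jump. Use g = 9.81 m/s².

V₂ = q/y₂ = 0.365/0.505 = 0.723 m/s; Fr₂ = V₂/√(g·y₂) = 0.325.
From the momentum equation (using Fr₂), y₁/y₂ = ½[√(1 + 8Fr₂²) − 1] = ½[√1.844 − 1] = 0.179.
y₁ = 0.179 × 0.505 = 0.0903 m.

y₁ = 0.0903 m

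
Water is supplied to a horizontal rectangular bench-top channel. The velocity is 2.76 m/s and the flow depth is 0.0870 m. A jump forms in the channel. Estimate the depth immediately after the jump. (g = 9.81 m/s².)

Fr₁ = V₁/√(g·y₁) = 2.76/√(9.81×0.0870) = 2.99.
From the momentum equation for a rectangular channel, y₂/y₁ = ½[√(1 + 8Fr₁²) − 1] = ½[√72.40 − 1] = 3.75.
y₂ = 3.75 × 0.0870 = 0.327 m.

y₂ = 0.327 m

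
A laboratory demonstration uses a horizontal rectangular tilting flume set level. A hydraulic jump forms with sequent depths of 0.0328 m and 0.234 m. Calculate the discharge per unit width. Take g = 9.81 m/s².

q = 0.100 m²/s

For a rectangular channel the momentum equation gives q² = ½·g·y₁·y₂·(y₁ + y₂) = ½×9.81×0.0328×0.234×0.267 = 0.0100.
q = √0.0100 = 0.100 m²/s.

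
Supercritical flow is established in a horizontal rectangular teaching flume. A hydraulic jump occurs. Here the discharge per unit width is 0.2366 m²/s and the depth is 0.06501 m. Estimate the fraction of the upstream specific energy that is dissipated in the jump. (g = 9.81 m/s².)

V₁ = q/y₁ = 0.2366/0.06501 = 3.639 m/s. Fr₁ = V₁/√(g·y₁) = 3.639/√(9.81×0.06501) = 4.557.
By Bélanger, y₂/y₁ = ½[√(1 + 8Fr₁²) − 1] = ½[√167.15 − 1] = 5.964.
y₂ = 5.964 × 0.06501 = 0.3877 m.
E₁ = y₁ + V₁²/2g = 0.7401 m. ΔE = (y₂ − y₁)³/(4y₁y₂) = 0.3334 m. ΔE/E₁ = 0.3334/0.7401 = 0.450.

ΔE/E₁ = 0.450 (45.0%)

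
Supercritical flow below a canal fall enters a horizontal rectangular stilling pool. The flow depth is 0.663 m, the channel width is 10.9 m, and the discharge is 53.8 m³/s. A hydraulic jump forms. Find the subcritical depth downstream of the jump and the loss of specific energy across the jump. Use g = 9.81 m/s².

q = Q/b = 53.8/10.9 = 4.94 m²/s; V₁ = q/y₁ = 7.44 m/s. Fr₁ = V₁/√(g·y₁) = 2.92.
From the momentum equation for a rectangular channel, y₂/y₁ = ½[√(1 + 8Fr₁²) − 1] = ½[√69.17 − 1] = 3.66.
y₂ = 3.66 × 0.663 = 2.43 m.
Head loss: ΔE = (y₂ − y₁)³/(4y₁y₂) = (2.43 − 0.663)³/(4×0.663×2.43) = 5.48/6.43 = 0.851 m.

y₂ = 2.43 m; ΔE = 0.851 m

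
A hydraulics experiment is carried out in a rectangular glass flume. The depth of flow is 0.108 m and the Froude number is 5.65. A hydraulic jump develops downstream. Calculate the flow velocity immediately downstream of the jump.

Fr₁ = 5.65 (given).
Sequent-depth ratio: y₂/y₁ = ½[√(1 + 8Fr₁²) − 1] = ½[√256.4 − 1] = 7.51.
y₂ = 7.51 × 0.108 = 0.811 m.
V₁ = Fr₁·√(g·y₁) = 5.65×√(9.81×0.108) = 5.82 m/s; q = V₁·y₁ = 0.628 m²/s.
V₂ = q/y₂ = 0.628/0.811 = 0.775 m/s.

V₂ = 0.775 m/s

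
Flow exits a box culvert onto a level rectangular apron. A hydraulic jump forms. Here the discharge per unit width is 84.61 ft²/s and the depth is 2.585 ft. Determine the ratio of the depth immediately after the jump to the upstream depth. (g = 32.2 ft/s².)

V₁ = q/y₁ = 84.61/2.585 = 32.73 ft/s. Fr₁ = V₁/√(g·y₁) = 32.73/√(32.2×2.585) = 3.588.
Bélanger equation: y₂/y₁ = ½[√(1 + 8Fr₁²) − 1] = ½[√103.97 − 1] = 4.598.

y₂/y₁ = 4.598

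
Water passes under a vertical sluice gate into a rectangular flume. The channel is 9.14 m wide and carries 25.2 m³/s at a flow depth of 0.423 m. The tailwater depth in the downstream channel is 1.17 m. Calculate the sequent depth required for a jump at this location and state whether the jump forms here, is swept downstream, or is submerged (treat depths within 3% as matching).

q = Q/b = 25.2/9.14 = 2.76 m²/s; V₁ = q/y₁ = 6.52 m/s. Fr₁ = V₁/√(g·y₁) = 3.20.
From the momentum equation for a rectangular channel, y₂/y₁ = ½[√(1 + 8Fr₁²) − 1] = ½[√82.90 − 1] = 4.05.
y₂ = 4.05 × 0.423 = 1.71 m.
Tailwater y_tw = 1.17 m: y_tw < y₂, so the jump is swept downstream.

y₂ = 1.71 m; the jump is swept downstream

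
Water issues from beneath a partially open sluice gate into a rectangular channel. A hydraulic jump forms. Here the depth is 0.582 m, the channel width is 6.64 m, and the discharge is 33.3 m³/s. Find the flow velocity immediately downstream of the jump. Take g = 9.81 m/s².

q = Q/b = 33.3/6.64 = 5.02 m²/s; V₁ = q/y₁ = 8.62 m/s. Fr₁ = V₁/√(g·y₁) = 3.61.
Sequent-depth ratio: y₂/y₁ = ½[√(1 + 8Fr₁²) − 1] = ½[√105.0 − 1] = 4.62.
y₂ = 4.62 × 0.582 = 2.69 m.
V₂ = q/y₂ = 5.02/2.69 = 1.86 m/s.

V₂ = 1.86 m/s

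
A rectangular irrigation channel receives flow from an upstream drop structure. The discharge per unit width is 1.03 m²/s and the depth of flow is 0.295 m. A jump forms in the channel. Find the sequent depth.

y₂ = 0.721 m

V₁ = q/y₁ = 1.03/0.295 = 3.49 m/s. Fr₁ = V₁/√(g·y₁) = 3.49/√(9.81×0.295) = 2.05.
From the momentum equation for a rectangular channel, y₂/y₁ = ½[√(1 + 8Fr₁²) − 1] = ½[√34.70 − 1] = 2.45.
y₂ = 2.45 × 0.295 = 0.721 m.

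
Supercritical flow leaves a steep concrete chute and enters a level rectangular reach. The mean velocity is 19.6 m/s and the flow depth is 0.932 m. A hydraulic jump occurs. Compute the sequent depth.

Fr₁ = V₁/√(g·y₁) = 19.6/√(9.81×0.932) = 6.48.
Conjugate-depth relation: y₂/y₁ = ½[√(1 + 8Fr₁²) − 1] = ½[√337.1 − 1] = 8.68.
y₂ = 8.68 × 0.932 = 8.09 m.

y₂ = 8.09 m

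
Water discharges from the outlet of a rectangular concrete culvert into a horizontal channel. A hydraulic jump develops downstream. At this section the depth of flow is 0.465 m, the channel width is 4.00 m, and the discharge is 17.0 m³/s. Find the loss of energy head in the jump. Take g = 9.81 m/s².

q = Q/b = 17.0/4.00 = 4.25 m²/s; V₁ = q/y₁ = 9.14 m/s. Fr₁ = V₁/√(g·y₁) = 4.28.
By Bélanger, y₂/y₁ = ½[√(1 + 8Fr₁²) − 1] = ½[√147.5 − 1] = 5.57.
y₂ = 5.57 × 0.465 = 2.59 m.
V₂ = q/y₂ = 4.25/2.59 = 1.64 m/s. E₁ = y₁ + V₁²/2g = 4.72 m; E₂ = y₂ + V₂²/2g = 2.73 m. ΔE = E₁ − E₂ = 1.99 m.

ΔE = 1.99 m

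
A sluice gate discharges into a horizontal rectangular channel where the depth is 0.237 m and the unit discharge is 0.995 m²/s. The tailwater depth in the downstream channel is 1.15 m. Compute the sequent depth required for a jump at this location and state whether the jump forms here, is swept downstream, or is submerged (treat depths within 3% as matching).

V₁ = q/y₁ = 0.995/0.237 = 4.20 m/s. Fr₁ = V₁/√(g·y₁) = 4.20/√(9.81×0.237) = 2.75.
Sequent-depth ratio: y₂/y₁ = ½[√(1 + 8Fr₁²) − 1] = ½[√61.65 − 1] = 3.43.
y₂ = 3.43 × 0.237 = 0.812 m.
Tailwater y_tw = 1.15 m: y_tw > y₂, so the jump is submerged.

y₂ = 0.812 m; the jump is submerged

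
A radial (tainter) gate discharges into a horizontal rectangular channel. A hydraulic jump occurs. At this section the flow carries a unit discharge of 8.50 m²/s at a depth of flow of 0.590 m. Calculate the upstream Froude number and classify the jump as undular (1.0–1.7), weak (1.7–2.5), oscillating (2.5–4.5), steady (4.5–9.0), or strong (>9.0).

V₁ = q/y₁ = 8.50/0.590 = 14.4 m/s. Fr₁ = V₁/√(g·y₁) = 14.4/√(9.81×0.590) = 5.99.
Fr₁ = 5.99 lies in the steady range.

Fr₁ = 5.99; steady jump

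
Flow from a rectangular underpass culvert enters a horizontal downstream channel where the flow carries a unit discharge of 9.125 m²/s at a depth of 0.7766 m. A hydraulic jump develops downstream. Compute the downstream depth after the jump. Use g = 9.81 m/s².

V₁ = q/y₁ = 9.125/0.7766 = 11.75 m/s. Fr₁ = V₁/√(g·y₁) = 11.75/√(9.81×0.7766) = 4.257.
From the momentum equation for a rectangular channel, y₂/y₁ = ½[√(1 + 8Fr₁²) − 1] = ½[√145.98 − 1] = 5.541.
y₂ = 5.541 × 0.7766 = 4.303 m.

y₂ = 4.303 m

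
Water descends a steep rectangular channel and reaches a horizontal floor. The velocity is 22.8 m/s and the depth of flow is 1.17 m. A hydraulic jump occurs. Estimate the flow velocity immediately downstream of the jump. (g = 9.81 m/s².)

V₂ = 2.52 m/s

Fr₁ = V₁/√(g·y₁) = 22.8/√(9.81×1.17) = 6.73.
From the momentum equation for a rectangular channel, y₂/y₁ = ½[√(1 + 8Fr₁²) − 1] = ½[√363.3 − 1] = 9.03.
y₂ = 9.03 × 1.17 = 10.6 m.
q = V₁·y₁ = 22.8 × 1.17 = 26.7 m²/s.
V₂ = q/y₂ = 26.7/10.6 = 2.52 m/s.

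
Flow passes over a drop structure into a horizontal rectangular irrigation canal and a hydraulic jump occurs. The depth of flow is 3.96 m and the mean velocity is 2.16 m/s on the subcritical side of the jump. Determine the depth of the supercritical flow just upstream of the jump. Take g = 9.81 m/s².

Fr₂ = V₂/√(g·y₂) = 2.16/√(9.81×3.96) = 0.347.
Applying the sequent-depth relation in reverse, y₁/y₂ = ½[√(1 + 8Fr₂²) − 1] = ½[√1.961 − 1] = 0.200.
y₁ = 0.200 × 3.96 = 0.793 m.

y₁ = 0.793 m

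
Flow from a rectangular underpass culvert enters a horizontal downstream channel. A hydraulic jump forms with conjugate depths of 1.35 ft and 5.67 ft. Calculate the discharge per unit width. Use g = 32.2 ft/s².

For a rectangular channel the momentum equation gives q² = ½·g·y₁·y₂·(y₁ + y₂) = ½×32.2×1.35×5.67×7.02 = 865.
q = √865 = 29.4 ft²/s.

q = 29.4 ft²/s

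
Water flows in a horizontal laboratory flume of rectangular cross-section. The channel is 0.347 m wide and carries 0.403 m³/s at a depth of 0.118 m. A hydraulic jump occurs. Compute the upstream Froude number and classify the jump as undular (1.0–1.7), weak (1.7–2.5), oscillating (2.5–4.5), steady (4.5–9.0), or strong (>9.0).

Fr₁ = 9.15; strong jump

q = Q/b = 0.403/0.347 = 1.16 m²/s; V₁ = q/y₁ = 9.84 m/s. Fr₁ = V₁/√(g·y₁) = 9.15.
Fr₁ = 9.15 lies in the strong range.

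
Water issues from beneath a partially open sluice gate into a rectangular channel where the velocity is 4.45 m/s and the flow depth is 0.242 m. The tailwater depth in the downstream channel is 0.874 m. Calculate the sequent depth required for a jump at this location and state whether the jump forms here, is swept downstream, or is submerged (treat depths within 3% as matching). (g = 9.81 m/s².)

y₂ = 0.875 m; the jump forms here

Fr₁ = V₁/√(g·y₁) = 4.45/√(9.81×0.242) = 2.89.
Bélanger equation: y₂/y₁ = ½[√(1 + 8Fr₁²) − 1] = ½[√67.73 − 1] = 3.61.
y₂ = 3.61 × 0.242 = 0.875 m.
Tailwater y_tw = 0.874 m: y_tw ≈ y₂, so the jump forms here.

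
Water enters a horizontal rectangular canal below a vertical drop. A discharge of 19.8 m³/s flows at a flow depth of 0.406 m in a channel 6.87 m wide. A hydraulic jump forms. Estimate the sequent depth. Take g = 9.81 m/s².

y₂ = 1.85 m

q = Q/b = 19.8/6.87 = 2.88 m²/s; V₁ = q/y₁ = 7.10 m/s. Fr₁ = V₁/√(g·y₁) = 3.56.
Sequent-depth ratio: y₂/y₁ = ½[√(1 + 8Fr₁²) − 1] = ½[√102.2 − 1] = 4.56.
y₂ = 4.56 × 0.406 = 1.85 m.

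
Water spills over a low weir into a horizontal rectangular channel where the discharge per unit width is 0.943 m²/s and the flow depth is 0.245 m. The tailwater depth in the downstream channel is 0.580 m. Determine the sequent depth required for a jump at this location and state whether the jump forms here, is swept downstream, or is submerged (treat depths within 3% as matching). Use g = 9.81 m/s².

V₁ = q/y₁ = 0.943/0.245 = 3.85 m/s. Fr₁ = V₁/√(g·y₁) = 3.85/√(9.81×0.245) = 2.48.
Bélanger equation: y₂/y₁ = ½[√(1 + 8Fr₁²) − 1] = ½[√50.31 − 1] = 3.05.
y₂ = 3.05 × 0.245 = 0.746 m.
Tailwater y_tw = 0.580 m: y_tw < y₂, so the jump is swept downstream.

y₂ = 0.746 m; the jump is swept downstream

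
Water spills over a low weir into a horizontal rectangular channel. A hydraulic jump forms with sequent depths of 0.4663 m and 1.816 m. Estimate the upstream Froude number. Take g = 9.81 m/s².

For a rectangular channel the momentum equation gives q² = ½·g·y₁·y₂·(y₁ + y₂) = ½×9.81×0.4663×1.816×2.282 = 9.480.
q = √9.480 = 3.079 m²/s.
V₁ = q/y₁ = 6.603 m/s; Fr₁ = V₁/√(g·y₁) = 3.087.

Fr₁ = 3.087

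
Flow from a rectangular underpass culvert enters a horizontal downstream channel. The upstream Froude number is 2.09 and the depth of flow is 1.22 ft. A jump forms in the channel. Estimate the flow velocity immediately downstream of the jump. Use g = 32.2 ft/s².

Fr₁ = 2.09 (given).
Sequent-depth ratio: y₂/y₁ = ½[√(1 + 8Fr₁²) − 1] = ½[√35.94 − 1] = 2.50.
y₂ = 2.50 × 1.22 = 3.05 ft.
V₁ = Fr₁·√(g·y₁) = 2.09×√(32.2×1.22) = 13.1 ft/s; q = V₁·y₁ = 16.0 ft²/s.
V₂ = q/y₂ = 16.0/3.05 = 5.24 ft/s.

V₂ = 5.24 ft/s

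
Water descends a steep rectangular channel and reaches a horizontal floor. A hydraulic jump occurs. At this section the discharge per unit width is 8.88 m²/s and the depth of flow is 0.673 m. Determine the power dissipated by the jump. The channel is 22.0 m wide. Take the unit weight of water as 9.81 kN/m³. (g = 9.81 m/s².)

P = 9182 kW

V₁ = q/y₁ = 8.88/0.673 = 13.2 m/s. Fr₁ = V₁/√(g·y₁) = 13.2/√(9.81×0.673) = 5.14.
From the momentum equation for a rectangular channel, y₂/y₁ = ½[√(1 + 8Fr₁²) − 1] = ½[√212.0 − 1] = 6.78.
y₂ = 6.78 × 0.673 = 4.56 m.
V₂ = q/y₂ = 8.88/4.56 = 1.95 m/s. E₁ = y₁ + V₁²/2g = 9.55 m; E₂ = y₂ + V₂²/2g = 4.76 m. ΔE = E₁ − E₂ = 4.79 m.
Q = q·b = 8.88 × 22.0 = 195 m³/s. P = γ·Q·ΔE = 9.81 × 195 × 4.79 = 9182 kW.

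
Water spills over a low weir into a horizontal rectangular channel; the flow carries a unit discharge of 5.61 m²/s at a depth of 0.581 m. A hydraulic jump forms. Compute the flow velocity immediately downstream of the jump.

V₁ = q/y₁ = 5.61/0.581 = 9.66 m/s. Fr₁ = V₁/√(g·y₁) = 9.66/√(9.81×0.581) = 4.04.
From the momentum equation for a rectangular channel, y₂/y₁ = ½[√(1 + 8Fr₁²) − 1] = ½[√131.9 − 1] = 5.24.
y₂ = 5.24 × 0.581 = 3.05 m.
V₂ = q/y₂ = 5.61/3.05 = 1.84 m/s.

V₂ = 1.84 m/s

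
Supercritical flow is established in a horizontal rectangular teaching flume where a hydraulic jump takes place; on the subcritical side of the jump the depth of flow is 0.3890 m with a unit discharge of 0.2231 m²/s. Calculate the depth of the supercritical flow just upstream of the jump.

V₂ = q/y₂ = 0.2231/0.3890 = 0.5735 m/s; Fr₂ = V₂/√(g·y₂) = 0.2936.
The Bélanger relation is symmetric: y₁/y₂ = ½[√(1 + 8Fr₂²) − 1] = ½[√1.6896 − 1] = 0.1499.
y₁ = 0.1499 × 0.3890 = 0.05832 m.

y₁ = 0.05832 m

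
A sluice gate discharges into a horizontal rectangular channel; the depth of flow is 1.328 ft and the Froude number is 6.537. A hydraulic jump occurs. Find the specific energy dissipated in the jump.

Fr₁ = 6.537 (given).
Bélanger equation: y₂/y₁ = ½[√(1 + 8Fr₁²) − 1] = ½[√342.86 − 1] = 8.758.
y₂ = 8.758 × 1.328 = 11.63 ft.
V₁ = Fr₁·√(g·y₁) = 6.537×√(32.2×1.328) = 42.75 ft/s; q = V₁·y₁ = 56.77 ft²/s. V₂ = q/y₂ = 56.77/11.63 = 4.881 ft/s. E₁ = y₁ + V₁²/2g = 29.70 ft; E₂ = y₂ + V₂²/2g = 12.00 ft. ΔE = E₁ − E₂ = 17.70 ft.

ΔE = 17.70 ft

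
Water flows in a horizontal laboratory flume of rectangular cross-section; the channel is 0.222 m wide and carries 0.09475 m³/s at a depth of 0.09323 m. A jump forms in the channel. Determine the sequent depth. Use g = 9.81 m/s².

y₂ = 0.5862 m

q = Q/b = 0.09475/0.222 = 0.4268 m²/s; V₁ = q/y₁ = 4.578 m/s. Fr₁ = V₁/√(g·y₁) = 4.787.
By Bélanger, y₂/y₁ = ½[√(1 + 8Fr₁²) − 1] = ½[√184.32 − 1] = 6.288.
y₂ = 6.288 × 0.09323 = 0.5862 m.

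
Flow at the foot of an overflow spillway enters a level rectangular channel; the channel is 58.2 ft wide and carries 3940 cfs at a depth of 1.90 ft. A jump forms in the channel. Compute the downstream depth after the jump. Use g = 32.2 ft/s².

q = Q/b = 3940/58.2 = 67.7 ft²/s; V₁ = q/y₁ = 35.6 ft/s. Fr₁ = V₁/√(g·y₁) = 4.56.
Bélanger equation: y₂/y₁ = ½[√(1 + 8Fr₁²) − 1] = ½[√167.0 − 1] = 5.96.
y₂ = 5.96 × 1.90 = 11.3 ft.

y₂ = 11.3 ft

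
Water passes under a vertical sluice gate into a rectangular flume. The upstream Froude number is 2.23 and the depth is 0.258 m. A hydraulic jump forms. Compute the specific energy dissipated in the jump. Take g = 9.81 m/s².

ΔE = 0.116 m

Fr₁ = 2.23 (given).
From the momentum equation for a rectangular channel, y₂/y₁ = ½[√(1 + 8Fr₁²) − 1] = ½[√40.78 − 1] = 2.69.
y₂ = 2.69 × 0.258 = 0.695 m.
V₁ = Fr₁·√(g·y₁) = 2.23×√(9.81×0.258) = 3.55 m/s; q = V₁·y₁ = 0.915 m²/s. V₂ = q/y₂ = 0.915/0.695 = 1.32 m/s. E₁ = y₁ + V₁²/2g = 0.900 m; E₂ = y₂ + V₂²/2g = 0.783 m. ΔE = E₁ − E₂ = 0.116 m.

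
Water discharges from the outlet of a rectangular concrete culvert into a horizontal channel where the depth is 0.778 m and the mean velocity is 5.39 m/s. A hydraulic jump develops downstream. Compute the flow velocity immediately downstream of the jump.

V₂ = 2.34 m/s

Fr₁ = V₁/√(g·y₁) = 5.39/√(9.81×0.778) = 1.95.
From the momentum equation for a rectangular channel, y₂/y₁ = ½[√(1 + 8Fr₁²) − 1] = ½[√31.45 − 1] = 2.30.
y₂ = 2.30 × 0.778 = 1.79 m.
q = V₁·y₁ = 5.39 × 0.778 = 4.19 m²/s.
V₂ = q/y₂ = 4.19/1.79 = 2.34 m/s.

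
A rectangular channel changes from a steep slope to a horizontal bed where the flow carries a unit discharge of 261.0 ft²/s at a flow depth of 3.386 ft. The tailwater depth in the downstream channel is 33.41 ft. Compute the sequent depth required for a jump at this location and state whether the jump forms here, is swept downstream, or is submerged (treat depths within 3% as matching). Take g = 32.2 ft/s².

V₁ = q/y₁ = 261.0/3.386 = 77.08 ft/s. Fr₁ = V₁/√(g·y₁) = 77.08/√(32.2×3.386) = 7.382.
Sequent-depth ratio: y₂/y₁ = ½[√(1 + 8Fr₁²) − 1] = ½[√436.97 − 1] = 9.952.
y₂ = 9.952 × 3.386 = 33.70 ft.
Tailwater y_tw = 33.41 ft: y_tw ≈ y₂, so the jump forms here.

y₂ = 33.70 ft; the jump forms here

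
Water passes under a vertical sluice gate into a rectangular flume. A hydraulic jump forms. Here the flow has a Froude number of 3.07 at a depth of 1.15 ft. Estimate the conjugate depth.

y₂ = 4.45 ft

Fr₁ = 3.07 (given).
Sequent-depth ratio: y₂/y₁ = ½[√(1 + 8Fr₁²) − 1] = ½[√76.40 − 1] = 3.87.
y₂ = 3.87 × 1.15 = 4.45 ft.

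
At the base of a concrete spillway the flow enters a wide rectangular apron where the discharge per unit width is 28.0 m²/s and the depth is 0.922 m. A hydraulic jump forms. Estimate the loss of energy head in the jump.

V₁ = q/y₁ = 28.0/0.922 = 30.4 m/s. Fr₁ = V₁/√(g·y₁) = 30.4/√(9.81×0.922) = 10.1.
From the momentum equation for a rectangular channel, y₂/y₁ = ½[√(1 + 8Fr₁²) − 1] = ½[√816.7 − 1] = 13.8.
y₂ = 13.8 × 0.922 = 12.7 m.
Head loss: ΔE = (y₂ − y₁)³/(4y₁y₂) = (12.7 − 0.922)³/(4×0.922×12.7) = 1640/46.9 = 35.0 m.

ΔE = 35.0 m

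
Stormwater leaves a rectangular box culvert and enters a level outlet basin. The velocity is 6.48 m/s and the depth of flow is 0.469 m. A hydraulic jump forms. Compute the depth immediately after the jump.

y₂ = 1.78 m

Fr₁ = V₁/√(g·y₁) = 6.48/√(9.81×0.469) = 3.02.
From the momentum equation for a rectangular channel, y₂/y₁ = ½[√(1 + 8Fr₁²) − 1] = ½[√74.01 − 1] = 3.80.
y₂ = 3.80 × 0.469 = 1.78 m.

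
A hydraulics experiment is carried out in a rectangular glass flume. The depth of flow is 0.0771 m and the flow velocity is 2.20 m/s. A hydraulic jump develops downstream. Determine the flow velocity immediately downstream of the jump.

V₂ = 0.707 m/s

Fr₁ = V₁/√(g·y₁) = 2.20/√(9.81×0.0771) = 2.53.
Bélanger equation: y₂/y₁ = ½[√(1 + 8Fr₁²) − 1] = ½[√52.19 − 1] = 3.11.
y₂ = 3.11 × 0.0771 = 0.240 m.
q = V₁·y₁ = 2.20 × 0.0771 = 0.170 m²/s.
V₂ = q/y₂ = 0.170/0.240 = 0.707 m/s.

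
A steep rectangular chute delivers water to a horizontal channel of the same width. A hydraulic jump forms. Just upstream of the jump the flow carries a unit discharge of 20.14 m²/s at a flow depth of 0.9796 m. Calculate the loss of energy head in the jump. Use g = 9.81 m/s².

V₁ = q/y₁ = 20.14/0.9796 = 20.56 m/s. Fr₁ = V₁/√(g·y₁) = 20.56/√(9.81×0.9796) = 6.632.
From the momentum equation for a rectangular channel, y₂/y₁ = ½[√(1 + 8Fr₁²) − 1] = ½[√352.88 − 1] = 8.893.
y₂ = 8.893 × 0.9796 = 8.711 m.
V₂ = q/y₂ = 20.14/8.711 = 2.312 m/s. E₁ = y₁ + V₁²/2g = 22.52 m; E₂ = y₂ + V₂²/2g = 8.984 m. ΔE = E₁ − E₂ = 13.54 m.

ΔE = 13.54 m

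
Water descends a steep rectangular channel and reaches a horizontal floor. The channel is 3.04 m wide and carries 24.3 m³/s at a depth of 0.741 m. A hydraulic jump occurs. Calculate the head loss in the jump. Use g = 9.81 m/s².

ΔE = 2.61 m

q = Q/b = 24.3/3.04 = 7.99 m²/s; V₁ = q/y₁ = 10.8 m/s. Fr₁ = V₁/√(g·y₁) = 4.00.
Bélanger equation: y₂/y₁ = ½[√(1 + 8Fr₁²) − 1] = ½[√129.1 − 1] = 5.18.
y₂ = 5.18 × 0.741 = 3.84 m.
V₂ = q/y₂ = 7.99/3.84 = 2.08 m/s. E₁ = y₁ + V₁²/2g = 6.67 m; E₂ = y₂ + V₂²/2g = 4.06 m. ΔE = E₁ − E₂ = 2.61 m.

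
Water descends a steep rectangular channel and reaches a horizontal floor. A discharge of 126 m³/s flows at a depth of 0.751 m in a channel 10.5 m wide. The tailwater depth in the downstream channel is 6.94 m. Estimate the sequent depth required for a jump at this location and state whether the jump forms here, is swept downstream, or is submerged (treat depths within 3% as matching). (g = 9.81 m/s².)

y₂ = 5.89 m; the jump is submerged

q = Q/b = 126/10.5 = 12.0 m²/s; V₁ = q/y₁ = 16.0 m/s. Fr₁ = V₁/√(g·y₁) = 5.89.
By Bélanger, y₂/y₁ = ½[√(1 + 8Fr₁²) − 1] = ½[√278.2 − 1] = 7.84.
y₂ = 7.84 × 0.751 = 5.89 m.
Tailwater y_tw = 6.94 m: y_tw > y₂, so the jump is submerged.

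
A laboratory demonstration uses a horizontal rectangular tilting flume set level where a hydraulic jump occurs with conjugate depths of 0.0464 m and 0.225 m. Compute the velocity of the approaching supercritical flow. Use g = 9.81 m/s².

V₁ = 2.54 m/s

For a rectangular channel the momentum equation gives q² = ½·g·y₁·y₂·(y₁ + y₂) = ½×9.81×0.0464×0.225×0.271 = 0.0139.
q = √0.0139 = 0.118 m²/s.
V₁ = q/y₁ = 0.118/0.0464 = 2.54 m/s.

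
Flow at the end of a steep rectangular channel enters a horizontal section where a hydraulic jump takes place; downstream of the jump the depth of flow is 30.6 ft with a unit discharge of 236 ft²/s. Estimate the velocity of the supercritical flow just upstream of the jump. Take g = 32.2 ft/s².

V₂ = q/y₂ = 236/30.6 = 7.71 ft/s; Fr₂ = V₂/√(g·y₂) = 0.246.
From the momentum equation (using Fr₂), y₁/y₂ = ½[√(1 + 8Fr₂²) − 1] = ½[√1.483 − 1] = 0.109.
y₁ = 0.109 × 30.6 = 3.33 ft.
V₁ = q/y₁ = 236/3.33 = 70.8 ft/s.

V₁ = 70.8 ft/s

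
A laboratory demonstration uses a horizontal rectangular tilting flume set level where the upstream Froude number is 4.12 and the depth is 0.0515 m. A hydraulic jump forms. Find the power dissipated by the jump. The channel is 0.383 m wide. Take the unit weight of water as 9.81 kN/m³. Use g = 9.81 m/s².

P = 0.112 kW

Fr₁ = 4.12 (given).
From the momentum equation for a rectangular channel, y₂/y₁ = ½[√(1 + 8Fr₁²) − 1] = ½[√136.8 − 1] = 5.35.
y₂ = 5.35 × 0.0515 = 0.275 m.
Head loss: ΔE = (y₂ − y₁)³/(4y₁y₂) = (0.275 − 0.0515)³/(4×0.0515×0.275) = 0.0112/0.0567 = 0.198 m.
V₁ = Fr₁·√(g·y₁) = 4.12×√(9.81×0.0515) = 2.93 m/s; q = V₁·y₁ = 0.151 m²/s. Q = q·b = 0.151 × 0.383 = 0.0578 m³/s. P = γ·Q·ΔE = 9.81 × 0.0578 × 0.198 = 0.112 kW.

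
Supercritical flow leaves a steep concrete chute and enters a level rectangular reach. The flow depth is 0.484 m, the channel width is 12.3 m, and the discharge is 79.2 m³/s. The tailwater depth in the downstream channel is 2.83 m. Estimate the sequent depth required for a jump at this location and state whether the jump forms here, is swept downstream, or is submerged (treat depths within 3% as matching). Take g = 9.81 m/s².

q = Q/b = 79.2/12.3 = 6.44 m²/s; V₁ = q/y₁ = 13.3 m/s. Fr₁ = V₁/√(g·y₁) = 6.11.
By Bélanger, y₂/y₁ = ½[√(1 + 8Fr₁²) − 1] = ½[√299.2 − 1] = 8.15.
y₂ = 8.15 × 0.484 = 3.94 m.
Tailwater y_tw = 2.83 m: y_tw < y₂, so the jump is swept downstream.

y₂ = 3.94 m; the jump is swept downstream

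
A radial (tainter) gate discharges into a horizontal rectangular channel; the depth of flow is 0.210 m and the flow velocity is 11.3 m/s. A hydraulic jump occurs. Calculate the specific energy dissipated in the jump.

Fr₁ = V₁/√(g·y₁) = 11.3/√(9.81×0.210) = 7.87.
Conjugate-depth relation: y₂/y₁ = ½[√(1 + 8Fr₁²) − 1] = ½[√496.9 − 1] = 10.6.
y₂ = 10.6 × 0.210 = 2.24 m.
Head loss: ΔE = (y₂ − y₁)³/(4y₁y₂) = (2.24 − 0.210)³/(4×0.210×2.24) = 8.31/1.88 = 4.43 m.

ΔE = 4.43 m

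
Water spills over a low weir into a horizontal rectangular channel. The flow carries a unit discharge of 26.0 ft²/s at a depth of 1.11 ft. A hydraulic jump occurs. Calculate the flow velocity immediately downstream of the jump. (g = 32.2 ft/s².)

V₂ = 4.63 ft/s

V₁ = q/y₁ = 26.0/1.11 = 23.4 ft/s. Fr₁ = V₁/√(g·y₁) = 23.4/√(32.2×1.11) = 3.92.
Bélanger equation: y₂/y₁ = ½[√(1 + 8Fr₁²) − 1] = ½[√123.8 − 1] = 5.06.
y₂ = 5.06 × 1.11 = 5.62 ft.
V₂ = q/y₂ = 26.0/5.62 = 4.63 ft/s.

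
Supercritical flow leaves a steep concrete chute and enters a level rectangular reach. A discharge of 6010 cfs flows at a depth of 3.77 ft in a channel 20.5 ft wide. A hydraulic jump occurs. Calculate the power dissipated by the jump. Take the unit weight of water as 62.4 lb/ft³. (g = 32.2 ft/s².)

q = Q/b = 6010/20.5 = 293 ft²/s; V₁ = q/y₁ = 77.8 ft/s. Fr₁ = V₁/√(g·y₁) = 7.06.
Conjugate-depth relation: y₂/y₁ = ½[√(1 + 8Fr₁²) − 1] = ½[√399.5 − 1] = 9.49.
y₂ = 9.49 × 3.77 = 35.8 ft.
Head loss: ΔE = (y₂ − y₁)³/(4y₁y₂) = (35.8 − 3.77)³/(4×3.77×35.8) = 32837/540 = 60.8 ft.
P = γ·Q·ΔE/550 = 62.4 × 6010 × 60.8 / 550 = 41483 hp.

P = 41483 hp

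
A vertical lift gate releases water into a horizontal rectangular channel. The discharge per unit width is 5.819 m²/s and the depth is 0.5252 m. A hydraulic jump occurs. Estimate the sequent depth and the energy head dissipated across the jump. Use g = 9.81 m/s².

y₂ = 3.372 m; ΔE = 3.258 m

V₁ = q/y₁ = 5.819/0.5252 = 11.08 m/s. Fr₁ = V₁/√(g·y₁) = 11.08/√(9.81×0.5252) = 4.881.
Bélanger equation: y₂/y₁ = ½[√(1 + 8Fr₁²) − 1] = ½[√191.61 − 1] = 6.421.
y₂ = 6.421 × 0.5252 = 3.372 m.
V₂ = q/y₂ = 5.819/3.372 = 1.725 m/s. E₁ = y₁ + V₁²/2g = 6.782 m; E₂ = y₂ + V₂²/2g = 3.524 m. ΔE = E₁ − E₂ = 3.258 m.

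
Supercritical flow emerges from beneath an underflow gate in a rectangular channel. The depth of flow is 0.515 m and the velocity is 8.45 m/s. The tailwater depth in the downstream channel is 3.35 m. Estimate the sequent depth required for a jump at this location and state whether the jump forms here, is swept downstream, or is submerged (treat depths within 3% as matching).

y₂ = 2.49 m; the jump is submerged

Fr₁ = V₁/√(g·y₁) = 8.45/√(9.81×0.515) = 3.76.
Sequent-depth ratio: y₂/y₁ = ½[√(1 + 8Fr₁²) − 1] = ½[√114.1 − 1] = 4.84.
y₂ = 4.84 × 0.515 = 2.49 m.
Tailwater y_tw = 3.35 m: y_tw > y₂, so the jump is submerged.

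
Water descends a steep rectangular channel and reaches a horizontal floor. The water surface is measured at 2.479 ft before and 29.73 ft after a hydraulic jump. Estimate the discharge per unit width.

For a rectangular channel the momentum equation gives q² = ½·g·y₁·y₂·(y₁ + y₂) = ½×32.2×2.479×29.73×32.21 = 38219.
q = √38219 = 195.5 ft²/s.

q = 195.5 ft²/s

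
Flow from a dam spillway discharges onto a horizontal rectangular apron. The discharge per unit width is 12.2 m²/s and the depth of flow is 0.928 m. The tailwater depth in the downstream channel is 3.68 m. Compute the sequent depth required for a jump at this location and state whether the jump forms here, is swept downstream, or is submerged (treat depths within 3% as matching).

V₁ = q/y₁ = 12.2/0.928 = 13.1 m/s. Fr₁ = V₁/√(g·y₁) = 13.1/√(9.81×0.928) = 4.36.
Conjugate-depth relation: y₂/y₁ = ½[√(1 + 8Fr₁²) − 1] = ½[√152.9 − 1] = 5.68.
y₂ = 5.68 × 0.928 = 5.27 m.
Tailwater y_tw = 3.68 m: y_tw < y₂, so the jump is swept downstream.

y₂ = 5.27 m; the jump is swept downstream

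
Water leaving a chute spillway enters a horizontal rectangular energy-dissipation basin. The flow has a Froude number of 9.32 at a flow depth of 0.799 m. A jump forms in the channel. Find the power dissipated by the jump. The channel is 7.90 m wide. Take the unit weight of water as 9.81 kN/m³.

Fr₁ = 9.32 (given).
By Bélanger, y₂/y₁ = ½[√(1 + 8Fr₁²) − 1] = ½[√695.9 − 1] = 12.7.
y₂ = 12.7 × 0.799 = 10.1 m.
V₁ = Fr₁·√(g·y₁) = 9.32×√(9.81×0.799) = 26.1 m/s; q = V₁·y₁ = 20.8 m²/s. V₂ = q/y₂ = 20.8/10.1 = 2.06 m/s. E₁ = y₁ + V₁²/2g = 35.5 m; E₂ = y₂ + V₂²/2g = 10.4 m. ΔE = E₁ − E₂ = 25.1 m.
Q = q·b = 20.8 × 7.90 = 165 m³/s. P = γ·Q·ΔE = 9.81 × 165 × 25.1 = 40629 kW.

P = 40629 kW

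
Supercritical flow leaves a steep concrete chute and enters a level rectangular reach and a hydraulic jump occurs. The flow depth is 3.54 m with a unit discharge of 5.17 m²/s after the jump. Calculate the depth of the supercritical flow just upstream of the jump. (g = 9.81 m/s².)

V₂ = q/y₂ = 5.17/3.54 = 1.46 m/s; Fr₂ = V₂/√(g·y₂) = 0.248.
The Bélanger relation is symmetric: y₁/y₂ = ½[√(1 + 8Fr₂²) − 1] = ½[√1.491 − 1] = 0.111.
y₁ = 0.111 × 3.54 = 0.392 m.

y₁ = 0.392 m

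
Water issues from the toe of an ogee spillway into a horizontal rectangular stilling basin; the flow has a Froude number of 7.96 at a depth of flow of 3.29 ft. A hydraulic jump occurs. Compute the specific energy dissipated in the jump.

ΔE = 71.2 ft

Fr₁ = 7.96 (given).
Conjugate-depth relation: y₂/y₁ = ½[√(1 + 8Fr₁²) − 1] = ½[√507.9 − 1] = 10.8.
y₂ = 10.8 × 3.29 = 35.4 ft.
Head loss: ΔE = (y₂ − y₁)³/(4y₁y₂) = (35.4 − 3.29)³/(4×3.29×35.4) = 33192/466 = 71.2 ft.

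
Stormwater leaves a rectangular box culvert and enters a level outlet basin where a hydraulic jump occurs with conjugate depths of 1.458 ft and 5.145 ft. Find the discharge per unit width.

For a rectangular channel the momentum equation gives q² = ½·g·y₁·y₂·(y₁ + y₂) = ½×32.2×1.458×5.145×6.603 = 797.5.
q = √797.5 = 28.24 ft²/s.

q = 28.24 ft²/s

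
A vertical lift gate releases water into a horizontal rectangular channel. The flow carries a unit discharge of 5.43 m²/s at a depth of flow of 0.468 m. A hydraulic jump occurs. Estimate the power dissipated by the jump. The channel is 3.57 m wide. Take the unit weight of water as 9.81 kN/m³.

V₁ = q/y₁ = 5.43/0.468 = 11.6 m/s. Fr₁ = V₁/√(g·y₁) = 11.6/√(9.81×0.468) = 5.41.
From the momentum equation for a rectangular channel, y₂/y₁ = ½[√(1 + 8Fr₁²) − 1] = ½[√235.6 − 1] = 7.17.
y₂ = 7.17 × 0.468 = 3.36 m.
V₂ = q/y₂ = 5.43/3.36 = 1.62 m/s. E₁ = y₁ + V₁²/2g = 7.33 m; E₂ = y₂ + V₂²/2g = 3.49 m. ΔE = E₁ − E₂ = 3.84 m.
Q = q·b = 5.43 × 3.57 = 19.4 m³/s. P = γ·Q·ΔE = 9.81 × 19.4 × 3.84 = 730 kW.

P = 730 kW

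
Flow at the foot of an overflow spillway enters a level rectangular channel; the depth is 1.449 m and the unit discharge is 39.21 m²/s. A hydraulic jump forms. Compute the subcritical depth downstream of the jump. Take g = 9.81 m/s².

y₂ = 14.00 m

V₁ = q/y₁ = 39.21/1.449 = 27.06 m/s. Fr₁ = V₁/√(g·y₁) = 27.06/√(9.81×1.449) = 7.177.
By Bélanger, y₂/y₁ = ½[√(1 + 8Fr₁²) − 1] = ½[√413.11 − 1] = 9.663.
y₂ = 9.663 × 1.449 = 14.00 m.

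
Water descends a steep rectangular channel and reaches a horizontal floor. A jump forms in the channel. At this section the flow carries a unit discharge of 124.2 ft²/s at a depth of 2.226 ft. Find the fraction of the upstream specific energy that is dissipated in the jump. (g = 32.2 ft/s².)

V₁ = q/y₁ = 124.2/2.226 = 55.80 ft/s. Fr₁ = V₁/√(g·y₁) = 55.80/√(32.2×2.226) = 6.590.
Sequent-depth ratio: y₂/y₁ = ½[√(1 + 8Fr₁²) − 1] = ½[√348.46 − 1] = 8.834.
y₂ = 8.834 × 2.226 = 19.66 ft.
E₁ = y₁ + V₁²/2g = 50.57 ft. ΔE = (y₂ − y₁)³/(4y₁y₂) = 30.28 ft. ΔE/E₁ = 30.28/50.57 = 0.599.

ΔE/E₁ = 0.599 (59.9%)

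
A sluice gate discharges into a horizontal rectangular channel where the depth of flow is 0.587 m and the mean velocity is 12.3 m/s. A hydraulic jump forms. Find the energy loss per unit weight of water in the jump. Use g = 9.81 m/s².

ΔE = 4.16 m

Fr₁ = V₁/√(g·y₁) = 12.3/√(9.81×0.587) = 5.13.
Conjugate-depth relation: y₂/y₁ = ½[√(1 + 8Fr₁²) − 1] = ½[√211.2 − 1] = 6.77.
y₂ = 6.77 × 0.587 = 3.97 m.
Head loss: ΔE = (y₂ − y₁)³/(4y₁y₂) = (3.97 − 0.587)³/(4×0.587×3.97) = 38.8/9.33 = 4.16 m.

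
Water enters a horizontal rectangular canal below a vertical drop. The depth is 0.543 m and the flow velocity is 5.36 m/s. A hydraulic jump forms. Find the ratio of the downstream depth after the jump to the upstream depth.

Fr₁ = V₁/√(g·y₁) = 5.36/√(9.81×0.543) = 2.32.
By Bélanger, y₂/y₁ = ½[√(1 + 8Fr₁²) − 1] = ½[√44.15 − 1] = 2.82.

y₂/y₁ = 2.82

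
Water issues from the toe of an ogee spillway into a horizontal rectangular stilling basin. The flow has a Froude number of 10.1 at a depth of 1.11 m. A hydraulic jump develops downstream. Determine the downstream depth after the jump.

y₂ = 15.3 m

Fr₁ = 10.1 (given).
Conjugate-depth relation: y₂/y₁ = ½[√(1 + 8Fr₁²) − 1] = ½[√817.1 − 1] = 13.8.
y₂ = 13.8 × 1.11 = 15.3 m.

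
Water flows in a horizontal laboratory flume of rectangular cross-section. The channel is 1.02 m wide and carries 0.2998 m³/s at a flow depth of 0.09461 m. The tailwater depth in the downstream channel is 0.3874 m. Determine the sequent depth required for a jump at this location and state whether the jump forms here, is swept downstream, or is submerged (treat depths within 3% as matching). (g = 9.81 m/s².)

y₂ = 0.3867 m; the jump forms here

q = Q/b = 0.2998/1.02 = 0.2939 m²/s; V₁ = q/y₁ = 3.107 m/s. Fr₁ = V₁/√(g·y₁) = 3.225.
From the momentum equation for a rectangular channel, y₂/y₁ = ½[√(1 + 8Fr₁²) − 1] = ½[√84.190 − 1] = 4.088.
y₂ = 4.088 × 0.09461 = 0.3867 m.
Tailwater y_tw = 0.3874 m: y_tw ≈ y₂, so the jump forms here.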